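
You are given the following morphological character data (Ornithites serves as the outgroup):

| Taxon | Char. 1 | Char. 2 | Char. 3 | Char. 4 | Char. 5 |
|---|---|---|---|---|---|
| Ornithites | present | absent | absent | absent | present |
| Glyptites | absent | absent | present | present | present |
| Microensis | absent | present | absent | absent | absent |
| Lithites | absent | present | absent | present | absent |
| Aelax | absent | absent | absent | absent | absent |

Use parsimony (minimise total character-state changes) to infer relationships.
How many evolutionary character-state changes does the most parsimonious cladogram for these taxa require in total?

Character polarity is set by the outgroup: the derived state is whichever differs from the outgroup's state, so for Char. 1, Char. 5 the derived state is 'absent', and for the remaining characters it is 'present'.
All ingroup taxa share the derived state 'absent' for Char. 1; it defines the ingroup but does not resolve relationships within it.
Char. 2 (derived state 'present') is shared by Lithites and Microensis — a synapomorphy uniting that clade.
Char. 3: derived state 'present' in Glyptites only — an autapomorphy, so it tells us nothing about relationships among taxa.
Char. 4 groups Glyptites and Lithites, which is incompatible with the clades supported by the remaining characters; treating it as convergent (homoplasy) costs fewer steps than any alternative tree.
Char. 5 (derived state 'absent') is shared by Aelax, Lithites, and Microensis — a synapomorphy uniting that clade.
Most parsimonious ingroup topology: (Glyptites,((Microensis,Lithites),Aelax)).
Changes per character on this tree: Char. 1: 1; Char. 2: 1; Char. 3: 1; Char. 4: 2; Char. 5: 1.
Total = 6.

6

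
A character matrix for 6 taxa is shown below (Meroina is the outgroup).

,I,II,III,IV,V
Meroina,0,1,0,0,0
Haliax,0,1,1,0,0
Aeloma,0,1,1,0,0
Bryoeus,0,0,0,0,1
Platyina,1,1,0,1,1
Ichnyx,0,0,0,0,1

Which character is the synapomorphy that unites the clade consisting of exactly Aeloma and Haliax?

III

Character polarity is set by the outgroup: the derived state is whichever differs from the outgroup's state, so for II the derived state is '0', and for the remaining characters it is '1'.
I: derived state '1' in Platyina only — an autapomorphy, so it tells us nothing about relationships among taxa.
II: derived state '0' in Bryoeus and Ichnyx only — synapomorphy for {Bryoeus, Ichnyx}.
III (derived state '1') is shared by Aeloma and Haliax — a synapomorphy uniting that clade.
IV (derived state '1') is unique to Platyina (autapomorphy; uninformative for grouping).
V (derived state '1') is shared by Bryoeus, Ichnyx, and Platyina — a synapomorphy uniting that clade.
Most parsimonious ingroup topology: (((Bryoeus,Ichnyx),Platyina),(Aeloma,Haliax)).
The clade {Aeloma, Haliax} is supported by III: its derived state '1' occurs in exactly those taxa and in no other taxon (including the outgroup).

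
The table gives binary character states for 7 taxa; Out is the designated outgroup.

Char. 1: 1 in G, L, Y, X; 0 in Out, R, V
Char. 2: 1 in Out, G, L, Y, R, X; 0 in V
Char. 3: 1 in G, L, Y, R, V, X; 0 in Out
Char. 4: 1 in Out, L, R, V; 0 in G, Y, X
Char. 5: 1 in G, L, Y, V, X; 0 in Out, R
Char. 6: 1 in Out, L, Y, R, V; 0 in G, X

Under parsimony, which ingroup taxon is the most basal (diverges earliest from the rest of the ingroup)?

Character polarity is set by the outgroup: the derived state is whichever differs from the outgroup's state, so for Char. 2, Char. 4, Char. 6 the derived state is '0', and for the remaining characters it is '1'.
Char. 1 (derived state '1') is shared by G, L, X, and Y — a synapomorphy uniting that clade.
Char. 2: derived state '0' in V only — an autapomorphy, so it tells us nothing about relationships among taxa.
Char. 3 (derived state '1') is shared by all ingroup taxa — unites the whole ingroup.
Char. 4 (derived state '0') is shared by G, X, and Y — a synapomorphy uniting that clade.
Char. 5: derived state '1' in G, L, V, X, and Y only — synapomorphy for {G, L, V, X, Y}.
Char. 6 (derived state '0') is shared by G and X — a synapomorphy uniting that clade.
Most parsimonious ingroup topology: (((((G,X),Y),L),V),R).
R is sister to the clade containing all other ingroup taxa, so it is the earliest-diverging (most basal) ingroup lineage.

R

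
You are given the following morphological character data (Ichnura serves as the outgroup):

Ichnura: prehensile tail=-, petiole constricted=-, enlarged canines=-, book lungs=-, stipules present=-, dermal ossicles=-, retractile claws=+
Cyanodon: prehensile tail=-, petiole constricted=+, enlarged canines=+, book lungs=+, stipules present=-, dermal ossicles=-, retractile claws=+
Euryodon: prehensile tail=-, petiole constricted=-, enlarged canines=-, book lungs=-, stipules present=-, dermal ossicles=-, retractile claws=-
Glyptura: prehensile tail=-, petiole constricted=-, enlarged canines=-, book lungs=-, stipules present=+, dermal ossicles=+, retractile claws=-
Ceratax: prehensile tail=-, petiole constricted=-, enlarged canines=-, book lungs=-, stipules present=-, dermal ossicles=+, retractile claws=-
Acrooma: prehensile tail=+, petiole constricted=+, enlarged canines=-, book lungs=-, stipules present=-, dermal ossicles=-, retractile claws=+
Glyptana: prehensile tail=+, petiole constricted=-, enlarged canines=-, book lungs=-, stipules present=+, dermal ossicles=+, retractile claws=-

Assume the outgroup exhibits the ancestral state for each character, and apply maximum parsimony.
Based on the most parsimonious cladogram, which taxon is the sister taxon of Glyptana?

Character polarity is set by the outgroup: the derived state is whichever differs from the outgroup's state, so for retractile claws the derived state is '-', and for the remaining characters it is '+'.
prehensile tail groups Acrooma and Glyptana, which is incompatible with the clades supported by the remaining characters; treating it as convergent (homoplasy) costs fewer steps than any alternative tree.
petiole constricted (derived state '+') is shared by Acrooma and Cyanodon — a synapomorphy uniting that clade.
enlarged canines (derived state '+') is unique to Cyanodon (autapomorphy; uninformative for grouping).
book lungs (derived state '+') is unique to Cyanodon (autapomorphy; uninformative for grouping).
Only Glyptana and Glyptura show the derived state '+' for stipules present, supporting them as a clade.
dermal ossicles: derived state '+' in Ceratax, Glyptana, and Glyptura only — synapomorphy for {Ceratax, Glyptana, Glyptura}.
retractile claws: derived state '-' in Ceratax, Euryodon, Glyptana, and Glyptura only — synapomorphy for {Ceratax, Euryodon, Glyptana, Glyptura}.
Most parsimonious ingroup topology: ((Cyanodon,Acrooma),(Euryodon,((Glyptura,Glyptana),Ceratax))).
Glyptana and Glyptura form a cherry on this tree, so they are sister taxa.

Glyptura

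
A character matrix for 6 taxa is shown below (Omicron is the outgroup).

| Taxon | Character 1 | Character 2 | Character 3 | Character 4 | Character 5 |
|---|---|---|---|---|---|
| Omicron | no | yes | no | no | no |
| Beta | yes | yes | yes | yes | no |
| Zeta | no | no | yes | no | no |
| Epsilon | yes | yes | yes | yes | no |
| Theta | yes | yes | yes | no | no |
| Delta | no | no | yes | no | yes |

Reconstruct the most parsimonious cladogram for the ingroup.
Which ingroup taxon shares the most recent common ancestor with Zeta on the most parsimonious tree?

Character polarity is set by the outgroup: the derived state is whichever differs from the outgroup's state, so for Character 2 the derived state is 'no', and for the remaining characters it is 'yes'.
Only Beta, Epsilon, and Theta show the derived state 'yes' for Character 1, supporting them as a clade.
Only Delta and Zeta show the derived state 'no' for Character 2, supporting them as a clade.
Character 3 (derived state 'yes') is shared by all ingroup taxa — unites the whole ingroup.
Only Beta and Epsilon show the derived state 'yes' for Character 4, supporting them as a clade.
Character 5: derived state 'yes' in Delta only — an autapomorphy, so it tells us nothing about relationships among taxa.
Most parsimonious ingroup topology: (((Beta,Epsilon),Theta),(Zeta,Delta)).
Zeta and Delta form a cherry on this tree, so they are sister taxa.

Delta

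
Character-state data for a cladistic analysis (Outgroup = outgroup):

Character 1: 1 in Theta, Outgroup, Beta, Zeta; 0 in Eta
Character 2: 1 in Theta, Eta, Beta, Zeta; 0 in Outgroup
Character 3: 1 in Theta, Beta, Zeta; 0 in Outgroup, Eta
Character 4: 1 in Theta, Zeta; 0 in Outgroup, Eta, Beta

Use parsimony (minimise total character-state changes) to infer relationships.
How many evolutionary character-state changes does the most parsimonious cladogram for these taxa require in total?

4

Character polarity is set by the outgroup: the derived state is whichever differs from the outgroup's state, so for Character 1 the derived state is '0', and for the remaining characters it is '1'.
Character 1 (derived state '0') is unique to Eta (autapomorphy; uninformative for grouping).
Character 2 (derived state '1') is shared by all ingroup taxa — unites the whole ingroup.
Character 3 (derived state '1') is shared by Beta, Theta, and Zeta — a synapomorphy uniting that clade.
Character 4: derived state '1' in Theta and Zeta only — synapomorphy for {Theta, Zeta}.
Most parsimonious ingroup topology: (((Theta,Zeta),Beta),Eta).
Changes per character on this tree: Character 1: 1; Character 2: 1; Character 3: 1; Character 4: 1.
Total = 4.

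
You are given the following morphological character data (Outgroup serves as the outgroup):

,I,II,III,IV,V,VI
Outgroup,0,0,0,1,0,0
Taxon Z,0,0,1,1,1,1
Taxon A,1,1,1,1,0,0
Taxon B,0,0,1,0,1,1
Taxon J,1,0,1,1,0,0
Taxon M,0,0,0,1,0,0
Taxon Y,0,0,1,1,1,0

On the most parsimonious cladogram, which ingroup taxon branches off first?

Taxon M

Character polarity is set by the outgroup: the derived state is whichever differs from the outgroup's state, so for IV the derived state is '0', and for the remaining characters it is '1'.
Only Taxon A and Taxon J show the derived state '1' for I, supporting them as a clade.
II (derived state '1') is unique to Taxon A (autapomorphy; uninformative for grouping).
Only Taxon A, Taxon B, Taxon J, Taxon Y, and Taxon Z show the derived state '1' for III, supporting them as a clade.
IV (derived state '0') is unique to Taxon B (autapomorphy; uninformative for grouping).
V (derived state '1') is shared by Taxon B, Taxon Y, and Taxon Z — a synapomorphy uniting that clade.
VI (derived state '1') is shared by Taxon B and Taxon Z — a synapomorphy uniting that clade.
Most parsimonious ingroup topology: ((((Taxon Z,Taxon B),Taxon Y),(Taxon A,Taxon J)),Taxon M).
Taxon M is sister to the clade containing all other ingroup taxa, so it is the earliest-diverging (most basal) ingroup lineage.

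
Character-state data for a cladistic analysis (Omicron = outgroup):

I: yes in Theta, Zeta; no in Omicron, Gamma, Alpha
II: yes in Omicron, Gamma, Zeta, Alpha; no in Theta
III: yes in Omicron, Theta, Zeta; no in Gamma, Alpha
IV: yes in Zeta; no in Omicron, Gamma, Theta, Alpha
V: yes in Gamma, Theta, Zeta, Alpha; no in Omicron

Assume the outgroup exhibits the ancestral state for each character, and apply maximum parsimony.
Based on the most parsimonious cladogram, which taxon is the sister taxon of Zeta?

Theta

Character polarity is set by the outgroup: the derived state is whichever differs from the outgroup's state, so for II, III the derived state is 'no', and for the remaining characters it is 'yes'.
I (derived state 'yes') is shared by Theta and Zeta — a synapomorphy uniting that clade.
II (derived state 'no') is unique to Theta (autapomorphy; uninformative for grouping).
Only Alpha and Gamma show the derived state 'no' for III, supporting them as a clade.
IV (derived state 'yes') is unique to Zeta (autapomorphy; uninformative for grouping).
V (derived state 'yes') is shared by all ingroup taxa — unites the whole ingroup.
Most parsimonious ingroup topology: ((Gamma,Alpha),(Theta,Zeta)).
Zeta and Theta form a cherry on this tree, so they are sister taxa.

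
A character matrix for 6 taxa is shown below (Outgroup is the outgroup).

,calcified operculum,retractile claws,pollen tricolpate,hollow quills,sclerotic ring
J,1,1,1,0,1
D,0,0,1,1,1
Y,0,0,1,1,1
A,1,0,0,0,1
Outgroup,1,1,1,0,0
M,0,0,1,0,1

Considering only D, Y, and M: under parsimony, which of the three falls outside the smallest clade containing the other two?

M

Character polarity is set by the outgroup: the derived state is whichever differs from the outgroup's state, so for calcified operculum, retractile claws, pollen tricolpate the derived state is '0', and for the remaining characters it is '1'.
Only D, M, and Y show the derived state '0' for calcified operculum, supporting them as a clade.
Only A, D, M, and Y show the derived state '0' for retractile claws, supporting them as a clade.
pollen tricolpate (derived state '0') is unique to A (autapomorphy; uninformative for grouping).
Only D and Y show the derived state '1' for hollow quills, supporting them as a clade.
All ingroup taxa share the derived state '1' for sclerotic ring; it defines the ingroup but does not resolve relationships within it.
Most parsimonious ingroup topology: ((A,((D,Y),M)),J).
Y and D share a more recent common ancestor with each other than either does with M, so M is the least closely related of the three.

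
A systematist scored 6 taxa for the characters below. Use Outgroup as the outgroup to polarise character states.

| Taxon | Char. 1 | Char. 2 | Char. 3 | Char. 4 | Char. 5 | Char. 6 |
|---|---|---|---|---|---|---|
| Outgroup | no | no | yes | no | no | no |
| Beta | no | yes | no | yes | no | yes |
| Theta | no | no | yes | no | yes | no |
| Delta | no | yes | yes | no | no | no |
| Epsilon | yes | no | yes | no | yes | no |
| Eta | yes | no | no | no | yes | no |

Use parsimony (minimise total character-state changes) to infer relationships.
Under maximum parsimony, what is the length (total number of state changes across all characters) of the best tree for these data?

7

Character polarity is set by the outgroup: the derived state is whichever differs from the outgroup's state, so for Char. 3 the derived state is 'no', and for the remaining characters it is 'yes'.
Char. 1: derived state 'yes' in Epsilon and Eta only — synapomorphy for {Epsilon, Eta}.
Char. 2: derived state 'yes' in Beta and Delta only — synapomorphy for {Beta, Delta}.
Char. 3 (state 'no') occurs in Beta and Eta but conflicts with the nesting implied by the other characters — most parsimoniously interpreted as homoplasy.
Char. 4 (derived state 'yes') is unique to Beta (autapomorphy; uninformative for grouping).
Char. 5: derived state 'yes' in Epsilon, Eta, and Theta only — synapomorphy for {Epsilon, Eta, Theta}.
Char. 6: derived state 'yes' in Beta only — an autapomorphy, so it tells us nothing about relationships among taxa.
Most parsimonious ingroup topology: ((Beta,Delta),(Theta,(Epsilon,Eta))).
Changes per character on this tree: Char. 1: 1; Char. 2: 1; Char. 3: 2; Char. 4: 1; Char. 5: 1; Char. 6: 1.
Total = 7.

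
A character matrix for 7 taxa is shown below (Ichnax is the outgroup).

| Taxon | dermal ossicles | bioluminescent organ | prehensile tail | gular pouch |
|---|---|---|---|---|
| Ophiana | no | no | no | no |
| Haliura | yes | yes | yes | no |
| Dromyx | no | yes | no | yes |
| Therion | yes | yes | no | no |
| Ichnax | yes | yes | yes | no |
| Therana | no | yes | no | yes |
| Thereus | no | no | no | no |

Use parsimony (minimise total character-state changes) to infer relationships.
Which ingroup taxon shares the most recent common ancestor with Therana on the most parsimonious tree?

Dromyx

Character polarity is set by the outgroup: the derived state is whichever differs from the outgroup's state, so for dermal ossicles, bioluminescent organ, prehensile tail the derived state is 'no', and for the remaining characters it is 'yes'.
Only Dromyx, Ophiana, Therana, and Thereus show the derived state 'no' for dermal ossicles, supporting them as a clade.
Only Ophiana and Thereus show the derived state 'no' for bioluminescent organ, supporting them as a clade.
prehensile tail (derived state 'no') is shared by Dromyx, Ophiana, Therana, Thereus, and Therion — a synapomorphy uniting that clade.
Only Dromyx and Therana show the derived state 'yes' for gular pouch, supporting them as a clade.
Most parsimonious ingroup topology: ((((Therana,Dromyx),(Thereus,Ophiana)),Therion),Haliura).
Therana and Dromyx form a cherry on this tree, so they are sister taxa.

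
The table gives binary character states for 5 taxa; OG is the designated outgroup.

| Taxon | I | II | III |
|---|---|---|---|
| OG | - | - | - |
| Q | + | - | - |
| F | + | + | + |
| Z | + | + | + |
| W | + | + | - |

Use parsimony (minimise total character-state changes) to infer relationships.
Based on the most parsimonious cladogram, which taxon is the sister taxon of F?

The outgroup has state '-' for every character, so '+' is the derived state throughout.
All ingroup taxa share the derived state '+' for I; it defines the ingroup but does not resolve relationships within it.
II: derived state '+' in F, W, and Z only — synapomorphy for {F, W, Z}.
III (derived state '+') is shared by F and Z — a synapomorphy uniting that clade.
Most parsimonious ingroup topology: (Q,((F,Z),W)).
F and Z form a cherry on this tree, so they are sister taxa.

Z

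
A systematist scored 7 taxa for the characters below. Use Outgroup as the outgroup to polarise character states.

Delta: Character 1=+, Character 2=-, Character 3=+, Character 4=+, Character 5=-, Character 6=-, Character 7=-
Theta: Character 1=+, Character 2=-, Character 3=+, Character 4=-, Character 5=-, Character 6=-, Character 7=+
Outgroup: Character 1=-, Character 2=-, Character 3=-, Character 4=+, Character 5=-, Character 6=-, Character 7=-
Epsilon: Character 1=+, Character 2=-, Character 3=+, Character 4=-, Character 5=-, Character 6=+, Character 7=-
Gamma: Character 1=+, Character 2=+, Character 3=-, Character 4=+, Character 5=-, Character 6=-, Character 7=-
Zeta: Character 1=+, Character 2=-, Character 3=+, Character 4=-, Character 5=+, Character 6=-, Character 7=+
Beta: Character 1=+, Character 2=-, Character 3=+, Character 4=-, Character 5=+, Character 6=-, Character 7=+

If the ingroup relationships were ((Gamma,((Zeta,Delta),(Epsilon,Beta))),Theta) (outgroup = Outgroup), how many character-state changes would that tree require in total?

Map each character onto ((Gamma,((Zeta,Delta),(Epsilon,Beta))),Theta) (rooted by Outgroup) and count the minimum state changes it requires (Fitch parsimony):
Character 1: 1; Character 2: 1; Character 3: 2; Character 4: 3; Character 5: 2; Character 6: 1; Character 7: 3.
Total tree length = 13.

13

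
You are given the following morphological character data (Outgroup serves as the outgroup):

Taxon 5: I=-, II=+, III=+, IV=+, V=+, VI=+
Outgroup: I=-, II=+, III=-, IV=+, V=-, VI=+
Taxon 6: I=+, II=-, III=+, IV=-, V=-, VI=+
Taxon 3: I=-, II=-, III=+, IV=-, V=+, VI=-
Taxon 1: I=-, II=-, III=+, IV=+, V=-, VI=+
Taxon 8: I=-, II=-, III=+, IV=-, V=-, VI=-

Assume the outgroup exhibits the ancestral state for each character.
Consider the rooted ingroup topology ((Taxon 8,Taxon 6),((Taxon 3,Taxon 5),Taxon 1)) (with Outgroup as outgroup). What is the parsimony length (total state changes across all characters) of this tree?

Map each character onto ((Taxon 8,Taxon 6),((Taxon 3,Taxon 5),Taxon 1)) (rooted by Outgroup) and count the minimum state changes it requires (Fitch parsimony):
I: 1; II: 2; III: 1; IV: 2; V: 1; VI: 2.
Total tree length = 9.

9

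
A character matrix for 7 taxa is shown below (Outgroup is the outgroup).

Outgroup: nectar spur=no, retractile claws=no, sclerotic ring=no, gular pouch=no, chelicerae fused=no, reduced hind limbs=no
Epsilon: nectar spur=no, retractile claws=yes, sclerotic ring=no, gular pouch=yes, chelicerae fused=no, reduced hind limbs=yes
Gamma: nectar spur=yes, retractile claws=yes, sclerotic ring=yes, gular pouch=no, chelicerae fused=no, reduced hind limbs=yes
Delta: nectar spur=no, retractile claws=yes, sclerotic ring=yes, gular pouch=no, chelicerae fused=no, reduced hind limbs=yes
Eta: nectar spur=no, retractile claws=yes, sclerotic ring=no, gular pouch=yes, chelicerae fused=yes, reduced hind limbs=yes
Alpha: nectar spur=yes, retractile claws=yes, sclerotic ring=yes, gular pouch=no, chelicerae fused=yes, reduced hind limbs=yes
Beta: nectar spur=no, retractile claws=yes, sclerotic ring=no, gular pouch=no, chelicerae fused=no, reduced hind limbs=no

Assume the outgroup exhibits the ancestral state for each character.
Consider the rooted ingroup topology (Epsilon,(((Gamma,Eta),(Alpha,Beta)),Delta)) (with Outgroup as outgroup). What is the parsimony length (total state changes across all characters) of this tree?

12

Map each character onto (Epsilon,(((Gamma,Eta),(Alpha,Beta)),Delta)) (rooted by Outgroup) and count the minimum state changes it requires (Fitch parsimony):
nectar spur: 2; retractile claws: 1; sclerotic ring: 3; gular pouch: 2; chelicerae fused: 2; reduced hind limbs: 2.
Total tree length = 12.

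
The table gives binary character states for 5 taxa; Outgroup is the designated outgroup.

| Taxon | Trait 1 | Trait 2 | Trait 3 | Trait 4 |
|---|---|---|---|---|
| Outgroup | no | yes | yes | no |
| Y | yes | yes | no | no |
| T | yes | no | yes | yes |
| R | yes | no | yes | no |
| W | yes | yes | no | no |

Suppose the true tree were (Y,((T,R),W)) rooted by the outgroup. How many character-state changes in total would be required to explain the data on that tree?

Map each character onto (Y,((T,R),W)) (rooted by Outgroup) and count the minimum state changes it requires (Fitch parsimony):
Trait 1: 1; Trait 2: 1; Trait 3: 2; Trait 4: 1.
Total tree length = 5.

5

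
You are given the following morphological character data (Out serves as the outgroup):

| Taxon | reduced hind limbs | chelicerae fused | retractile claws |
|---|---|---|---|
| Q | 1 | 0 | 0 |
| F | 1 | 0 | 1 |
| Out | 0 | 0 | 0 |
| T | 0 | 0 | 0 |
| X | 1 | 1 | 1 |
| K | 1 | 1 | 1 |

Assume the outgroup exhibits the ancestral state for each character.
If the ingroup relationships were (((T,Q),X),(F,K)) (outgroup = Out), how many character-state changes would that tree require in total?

Map each character onto (((T,Q),X),(F,K)) (rooted by Out) and count the minimum state changes it requires (Fitch parsimony):
reduced hind limbs: 2; chelicerae fused: 2; retractile claws: 2.
Total tree length = 6.

6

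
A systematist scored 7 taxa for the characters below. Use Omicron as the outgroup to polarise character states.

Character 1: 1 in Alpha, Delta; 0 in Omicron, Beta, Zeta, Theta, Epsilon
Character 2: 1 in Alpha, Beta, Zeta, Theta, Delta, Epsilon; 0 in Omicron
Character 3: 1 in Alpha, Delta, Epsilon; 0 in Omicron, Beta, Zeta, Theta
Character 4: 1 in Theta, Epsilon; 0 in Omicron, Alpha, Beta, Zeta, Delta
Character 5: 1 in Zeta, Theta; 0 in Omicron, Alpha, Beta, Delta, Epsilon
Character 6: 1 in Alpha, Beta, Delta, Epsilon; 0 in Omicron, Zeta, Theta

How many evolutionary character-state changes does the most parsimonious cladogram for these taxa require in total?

7

The outgroup has state '0' for every character, so '1' is the derived state throughout.
Character 1 (derived state '1') is shared by Alpha and Delta — a synapomorphy uniting that clade.
All ingroup taxa share the derived state '1' for Character 2; it defines the ingroup but does not resolve relationships within it.
Character 3 (derived state '1') is shared by Alpha, Delta, and Epsilon — a synapomorphy uniting that clade.
Character 4 (state '1') occurs in Epsilon and Theta but conflicts with the nesting implied by the other characters — most parsimoniously interpreted as homoplasy.
Only Theta and Zeta show the derived state '1' for Character 5, supporting them as a clade.
Character 6 (derived state '1') is shared by Alpha, Beta, Delta, and Epsilon — a synapomorphy uniting that clade.
Most parsimonious ingroup topology: ((((Alpha,Delta),Epsilon),Beta),(Zeta,Theta)).
Changes per character on this tree: Character 1: 1; Character 2: 1; Character 3: 1; Character 4: 2; Character 5: 1; Character 6: 1.
Total = 7.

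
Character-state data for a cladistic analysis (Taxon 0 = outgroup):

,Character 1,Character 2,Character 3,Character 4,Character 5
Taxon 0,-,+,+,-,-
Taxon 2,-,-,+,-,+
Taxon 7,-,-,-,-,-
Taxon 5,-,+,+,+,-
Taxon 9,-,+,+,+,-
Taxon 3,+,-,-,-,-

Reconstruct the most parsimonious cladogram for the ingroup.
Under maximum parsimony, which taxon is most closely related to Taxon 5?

Taxon 9

Character polarity is set by the outgroup: the derived state is whichever differs from the outgroup's state, so for Character 2, Character 3 the derived state is '-', and for the remaining characters it is '+'.
Character 1: derived state '+' in Taxon 3 only — an autapomorphy, so it tells us nothing about relationships among taxa.
Only Taxon 2, Taxon 3, and Taxon 7 show the derived state '-' for Character 2, supporting them as a clade.
Character 3: derived state '-' in Taxon 3 and Taxon 7 only — synapomorphy for {Taxon 3, Taxon 7}.
Only Taxon 5 and Taxon 9 show the derived state '+' for Character 4, supporting them as a clade.
Character 5 (derived state '+') is unique to Taxon 2 (autapomorphy; uninformative for grouping).
Most parsimonious ingroup topology: ((Taxon 2,(Taxon 7,Taxon 3)),(Taxon 5,Taxon 9)).
Taxon 5 and Taxon 9 form a cherry on this tree, so they are sister taxa.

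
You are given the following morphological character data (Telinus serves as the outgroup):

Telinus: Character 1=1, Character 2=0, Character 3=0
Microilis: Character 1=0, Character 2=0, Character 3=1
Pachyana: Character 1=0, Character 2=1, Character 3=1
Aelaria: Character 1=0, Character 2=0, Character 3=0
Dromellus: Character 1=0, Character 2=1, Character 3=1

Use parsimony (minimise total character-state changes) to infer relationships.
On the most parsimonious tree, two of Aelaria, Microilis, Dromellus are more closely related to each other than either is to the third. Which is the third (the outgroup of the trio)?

Aelaria

Character polarity is set by the outgroup: the derived state is whichever differs from the outgroup's state, so for Character 1 the derived state is '0', and for the remaining characters it is '1'.
Character 1 (derived state '0') is shared by all ingroup taxa — unites the whole ingroup.
Only Dromellus and Pachyana show the derived state '1' for Character 2, supporting them as a clade.
Only Dromellus, Microilis, and Pachyana show the derived state '1' for Character 3, supporting them as a clade.
Most parsimonious ingroup topology: ((Microilis,(Pachyana,Dromellus)),Aelaria).
Dromellus and Microilis share a more recent common ancestor with each other than either does with Aelaria, so Aelaria is the least closely related of the three.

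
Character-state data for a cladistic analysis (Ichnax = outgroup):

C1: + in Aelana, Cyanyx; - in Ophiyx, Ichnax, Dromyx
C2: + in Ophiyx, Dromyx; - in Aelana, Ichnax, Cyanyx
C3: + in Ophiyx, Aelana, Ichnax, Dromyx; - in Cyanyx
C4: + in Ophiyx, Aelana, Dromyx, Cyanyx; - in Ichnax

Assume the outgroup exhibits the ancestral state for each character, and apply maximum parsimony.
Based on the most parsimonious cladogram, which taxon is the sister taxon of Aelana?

Character polarity is set by the outgroup: the derived state is whichever differs from the outgroup's state, so for C3 the derived state is '-', and for the remaining characters it is '+'.
C1 (derived state '+') is shared by Aelana and Cyanyx — a synapomorphy uniting that clade.
C2: derived state '+' in Dromyx and Ophiyx only — synapomorphy for {Dromyx, Ophiyx}.
C3 (derived state '-') is unique to Cyanyx (autapomorphy; uninformative for grouping).
C4 (derived state '+') is shared by all ingroup taxa — unites the whole ingroup.
Most parsimonious ingroup topology: ((Ophiyx,Dromyx),(Cyanyx,Aelana)).
Aelana and Cyanyx form a cherry on this tree, so they are sister taxa.

Cyanyx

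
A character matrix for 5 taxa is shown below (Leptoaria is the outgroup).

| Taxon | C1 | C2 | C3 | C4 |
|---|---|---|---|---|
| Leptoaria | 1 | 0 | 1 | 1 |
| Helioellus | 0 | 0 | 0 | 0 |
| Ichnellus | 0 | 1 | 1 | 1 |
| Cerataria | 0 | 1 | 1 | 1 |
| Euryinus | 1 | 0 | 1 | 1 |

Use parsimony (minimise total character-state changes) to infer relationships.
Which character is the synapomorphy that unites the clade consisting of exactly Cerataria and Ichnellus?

Character polarity is set by the outgroup: the derived state is whichever differs from the outgroup's state, so for C1, C3, C4 the derived state is '0', and for the remaining characters it is '1'.
Only Cerataria, Helioellus, and Ichnellus show the derived state '0' for C1, supporting them as a clade.
Only Cerataria and Ichnellus show the derived state '1' for C2, supporting them as a clade.
C3 (derived state '0') is unique to Helioellus (autapomorphy; uninformative for grouping).
C4 (derived state '0') is unique to Helioellus (autapomorphy; uninformative for grouping).
Most parsimonious ingroup topology: ((Helioellus,(Ichnellus,Cerataria)),Euryinus).
The clade {Cerataria, Ichnellus} is supported by C2: its derived state '1' occurs in exactly those taxa and in no other taxon (including the outgroup).

C2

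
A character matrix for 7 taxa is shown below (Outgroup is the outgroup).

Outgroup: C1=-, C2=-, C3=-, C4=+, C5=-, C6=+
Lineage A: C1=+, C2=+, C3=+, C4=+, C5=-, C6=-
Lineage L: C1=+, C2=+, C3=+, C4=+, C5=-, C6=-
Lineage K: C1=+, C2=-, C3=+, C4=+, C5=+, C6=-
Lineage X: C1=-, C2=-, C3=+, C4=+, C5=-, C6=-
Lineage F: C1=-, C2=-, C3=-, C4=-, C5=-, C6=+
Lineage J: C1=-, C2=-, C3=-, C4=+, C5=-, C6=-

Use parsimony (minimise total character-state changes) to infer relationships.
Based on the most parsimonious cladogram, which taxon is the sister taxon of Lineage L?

Lineage A

Character polarity is set by the outgroup: the derived state is whichever differs from the outgroup's state, so for C4, C6 the derived state is '-', and for the remaining characters it is '+'.
C1: derived state '+' in Lineage A, Lineage K, and Lineage L only — synapomorphy for {Lineage A, Lineage K, Lineage L}.
C2: derived state '+' in Lineage A and Lineage L only — synapomorphy for {Lineage A, Lineage L}.
C3: derived state '+' in Lineage A, Lineage K, Lineage L, and Lineage X only — synapomorphy for {Lineage A, Lineage K, Lineage L, Lineage X}.
C4 (derived state '-') is unique to Lineage F (autapomorphy; uninformative for grouping).
C5: derived state '+' in Lineage K only — an autapomorphy, so it tells us nothing about relationships among taxa.
C6: derived state '-' in Lineage A, Lineage J, Lineage K, Lineage L, and Lineage X only — synapomorphy for {Lineage A, Lineage J, Lineage K, Lineage L, Lineage X}.
Most parsimonious ingroup topology: (((((Lineage A,Lineage L),Lineage K),Lineage X),Lineage J),Lineage F).
Lineage L and Lineage A form a cherry on this tree, so they are sister taxa.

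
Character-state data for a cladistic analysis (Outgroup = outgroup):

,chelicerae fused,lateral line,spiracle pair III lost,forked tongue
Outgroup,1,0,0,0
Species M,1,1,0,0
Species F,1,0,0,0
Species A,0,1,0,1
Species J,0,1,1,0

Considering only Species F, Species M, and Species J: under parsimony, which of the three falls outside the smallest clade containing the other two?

Character polarity is set by the outgroup: the derived state is whichever differs from the outgroup's state, so for chelicerae fused the derived state is '0', and for the remaining characters it is '1'.
Only Species A and Species J show the derived state '0' for chelicerae fused, supporting them as a clade.
Only Species A, Species J, and Species M show the derived state '1' for lateral line, supporting them as a clade.
spiracle pair III lost: derived state '1' in Species J only — an autapomorphy, so it tells us nothing about relationships among taxa.
forked tongue (derived state '1') is unique to Species A (autapomorphy; uninformative for grouping).
Most parsimonious ingroup topology: ((Species M,(Species A,Species J)),Species F).
Species J and Species M share a more recent common ancestor with each other than either does with Species F, so Species F is the least closely related of the three.

Species F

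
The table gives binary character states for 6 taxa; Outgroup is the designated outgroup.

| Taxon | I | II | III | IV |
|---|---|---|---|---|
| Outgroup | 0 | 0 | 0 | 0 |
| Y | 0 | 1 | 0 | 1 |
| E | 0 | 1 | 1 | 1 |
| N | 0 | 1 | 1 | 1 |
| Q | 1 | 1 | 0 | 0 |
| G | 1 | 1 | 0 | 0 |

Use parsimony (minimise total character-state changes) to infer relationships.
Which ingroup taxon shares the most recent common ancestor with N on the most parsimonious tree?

E

The outgroup has state '0' for every character, so '1' is the derived state throughout.
I: derived state '1' in G and Q only — synapomorphy for {G, Q}.
All ingroup taxa share the derived state '1' for II; it defines the ingroup but does not resolve relationships within it.
III: derived state '1' in E and N only — synapomorphy for {E, N}.
IV (derived state '1') is shared by E, N, and Y — a synapomorphy uniting that clade.
Most parsimonious ingroup topology: ((Y,(N,E)),(G,Q)).
N and E form a cherry on this tree, so they are sister taxa.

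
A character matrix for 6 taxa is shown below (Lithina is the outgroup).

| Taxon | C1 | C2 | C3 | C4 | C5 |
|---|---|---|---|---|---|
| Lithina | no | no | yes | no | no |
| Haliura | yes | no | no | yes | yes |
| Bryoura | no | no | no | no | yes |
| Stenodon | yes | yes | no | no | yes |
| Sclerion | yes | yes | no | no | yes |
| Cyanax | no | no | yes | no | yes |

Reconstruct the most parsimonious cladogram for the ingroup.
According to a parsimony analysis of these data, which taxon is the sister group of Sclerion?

Stenodon

Character polarity is set by the outgroup: the derived state is whichever differs from the outgroup's state, so for C3 the derived state is 'no', and for the remaining characters it is 'yes'.
C1 (derived state 'yes') is shared by Haliura, Sclerion, and Stenodon — a synapomorphy uniting that clade.
C2 (derived state 'yes') is shared by Sclerion and Stenodon — a synapomorphy uniting that clade.
C3 (derived state 'no') is shared by Bryoura, Haliura, Sclerion, and Stenodon — a synapomorphy uniting that clade.
C4 (derived state 'yes') is unique to Haliura (autapomorphy; uninformative for grouping).
All ingroup taxa share the derived state 'yes' for C5; it defines the ingroup but does not resolve relationships within it.
Most parsimonious ingroup topology: (((Haliura,(Stenodon,Sclerion)),Bryoura),Cyanax).
Sclerion and Stenodon form a cherry on this tree, so they are sister taxa.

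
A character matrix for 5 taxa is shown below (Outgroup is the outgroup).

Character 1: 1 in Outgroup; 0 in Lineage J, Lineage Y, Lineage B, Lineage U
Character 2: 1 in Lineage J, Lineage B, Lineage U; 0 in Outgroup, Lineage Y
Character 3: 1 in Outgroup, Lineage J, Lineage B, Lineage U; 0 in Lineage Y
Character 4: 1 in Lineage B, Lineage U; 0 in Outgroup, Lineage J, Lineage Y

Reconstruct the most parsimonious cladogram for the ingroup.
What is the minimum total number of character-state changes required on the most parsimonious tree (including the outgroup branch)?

Character polarity is set by the outgroup: the derived state is whichever differs from the outgroup's state, so for Character 1, Character 3 the derived state is '0', and for the remaining characters it is '1'.
All ingroup taxa share the derived state '0' for Character 1; it defines the ingroup but does not resolve relationships within it.
Character 2 (derived state '1') is shared by Lineage B, Lineage J, and Lineage U — a synapomorphy uniting that clade.
Character 3 (derived state '0') is unique to Lineage Y (autapomorphy; uninformative for grouping).
Only Lineage B and Lineage U show the derived state '1' for Character 4, supporting them as a clade.
Most parsimonious ingroup topology: ((Lineage J,(Lineage B,Lineage U)),Lineage Y).
Changes per character on this tree: Character 1: 1; Character 2: 1; Character 3: 1; Character 4: 1.
Total = 4.

4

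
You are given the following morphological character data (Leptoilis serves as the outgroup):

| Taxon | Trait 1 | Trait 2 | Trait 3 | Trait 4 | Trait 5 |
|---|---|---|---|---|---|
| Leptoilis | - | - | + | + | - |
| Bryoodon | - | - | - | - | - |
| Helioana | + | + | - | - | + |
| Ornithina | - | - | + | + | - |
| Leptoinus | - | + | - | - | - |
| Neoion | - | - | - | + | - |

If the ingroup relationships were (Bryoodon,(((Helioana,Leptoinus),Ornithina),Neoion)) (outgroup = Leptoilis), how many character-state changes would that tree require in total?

7

Map each character onto (Bryoodon,(((Helioana,Leptoinus),Ornithina),Neoion)) (rooted by Leptoilis) and count the minimum state changes it requires (Fitch parsimony):
Trait 1: 1; Trait 2: 1; Trait 3: 2; Trait 4: 2; Trait 5: 1.
Total tree length = 7.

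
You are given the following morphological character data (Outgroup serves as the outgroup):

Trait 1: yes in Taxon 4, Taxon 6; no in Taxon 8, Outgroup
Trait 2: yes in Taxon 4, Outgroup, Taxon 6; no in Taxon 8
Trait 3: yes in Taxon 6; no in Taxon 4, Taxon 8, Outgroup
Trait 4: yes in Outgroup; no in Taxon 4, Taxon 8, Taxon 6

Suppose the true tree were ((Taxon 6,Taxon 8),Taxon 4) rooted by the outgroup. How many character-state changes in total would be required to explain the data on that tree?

Map each character onto ((Taxon 6,Taxon 8),Taxon 4) (rooted by Outgroup) and count the minimum state changes it requires (Fitch parsimony):
Trait 1: 2; Trait 2: 1; Trait 3: 1; Trait 4: 1.
Total tree length = 5.

5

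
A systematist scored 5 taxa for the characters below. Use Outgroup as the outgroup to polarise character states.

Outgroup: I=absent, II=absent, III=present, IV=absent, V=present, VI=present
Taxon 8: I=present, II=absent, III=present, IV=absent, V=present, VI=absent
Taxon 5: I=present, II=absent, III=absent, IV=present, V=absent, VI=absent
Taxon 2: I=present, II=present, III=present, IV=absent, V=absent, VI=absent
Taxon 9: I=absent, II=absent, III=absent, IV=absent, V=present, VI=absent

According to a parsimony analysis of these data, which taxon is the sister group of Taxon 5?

Taxon 2

Character polarity is set by the outgroup: the derived state is whichever differs from the outgroup's state, so for III, V, VI the derived state is 'absent', and for the remaining characters it is 'present'.
Only Taxon 2, Taxon 5, and Taxon 8 show the derived state 'present' for I, supporting them as a clade.
II: derived state 'present' in Taxon 2 only — an autapomorphy, so it tells us nothing about relationships among taxa.
III (state 'absent') occurs in Taxon 5 and Taxon 9 but conflicts with the nesting implied by the other characters — most parsimoniously interpreted as homoplasy.
IV: derived state 'present' in Taxon 5 only — an autapomorphy, so it tells us nothing about relationships among taxa.
V (derived state 'absent') is shared by Taxon 2 and Taxon 5 — a synapomorphy uniting that clade.
VI (derived state 'absent') is shared by all ingroup taxa — unites the whole ingroup.
Most parsimonious ingroup topology: ((Taxon 8,(Taxon 5,Taxon 2)),Taxon 9).
Taxon 5 and Taxon 2 form a cherry on this tree, so they are sister taxa.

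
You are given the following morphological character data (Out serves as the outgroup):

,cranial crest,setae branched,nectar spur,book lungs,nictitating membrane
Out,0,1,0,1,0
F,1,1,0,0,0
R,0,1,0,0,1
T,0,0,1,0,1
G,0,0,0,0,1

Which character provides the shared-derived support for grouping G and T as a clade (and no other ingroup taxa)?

Character polarity is set by the outgroup: the derived state is whichever differs from the outgroup's state, so for setae branched, book lungs the derived state is '0', and for the remaining characters it is '1'.
cranial crest (derived state '1') is unique to F (autapomorphy; uninformative for grouping).
setae branched (derived state '0') is shared by G and T — a synapomorphy uniting that clade.
nectar spur: derived state '1' in T only — an autapomorphy, so it tells us nothing about relationships among taxa.
All ingroup taxa share the derived state '0' for book lungs; it defines the ingroup but does not resolve relationships within it.
nictitating membrane (derived state '1') is shared by G, R, and T — a synapomorphy uniting that clade.
Most parsimonious ingroup topology: (F,(R,(T,G))).
The clade {G, T} is supported by setae branched: its derived state '0' occurs in exactly those taxa and in no other taxon (including the outgroup).

setae branched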